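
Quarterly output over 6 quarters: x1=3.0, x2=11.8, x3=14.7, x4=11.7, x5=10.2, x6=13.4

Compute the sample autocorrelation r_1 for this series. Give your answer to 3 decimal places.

Mean x̄ = (3.0 + 11.8 + 14.7 + 11.7 + 10.2 + 13.4)/6 = 10.8000
Deviations from mean: -7.8000, 1.0000, 3.9000, 0.9000, -0.6000, 2.6000
Σ(x_t−x̄)(x_{t+1}−x̄) = (-7.8000) + (3.9000) + (3.5100) + (-0.5400) + (-1.5600) = -2.4900
Denominator Σ(x_t−x̄)² = 84.9800
r_1 = -2.4900 / 84.9800 = -0.029

-0.029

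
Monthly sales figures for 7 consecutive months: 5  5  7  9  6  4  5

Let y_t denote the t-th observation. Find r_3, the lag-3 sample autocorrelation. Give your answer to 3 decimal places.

Mean ȳ = (5 + 5 + 7 + 9 + 6 + 4 + 5)/7 = 5.8571
Deviations from mean: -0.8571, -0.8571, 1.1429, 3.1429, 0.1429, -1.8571, -0.8571
Σ(y_t−ȳ)(y_{t+3}−ȳ) = (-2.6939) + (-0.1224) + (-2.1224) + (-2.6939) = -7.6327
Denominator Σ(y_t−ȳ)² = 16.8571
r_3 = -7.6327 / 16.8571 = -0.453

-0.453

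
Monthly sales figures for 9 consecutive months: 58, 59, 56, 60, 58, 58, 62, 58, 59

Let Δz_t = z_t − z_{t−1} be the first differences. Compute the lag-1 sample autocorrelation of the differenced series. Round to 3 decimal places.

-0.682

First differences Δz: 1, -3, 4, -2, 0, 4, -4, 1
Mean of differences = 0.1250
Numerator Σ(Δz_t−Δz̄)(Δz_{t+1}−Δz̄) = -42.8906
Denominator Σ(Δz_t−Δz̄)² = 62.8750
r_1(Δz) = -42.8906 / 62.8750 = -0.682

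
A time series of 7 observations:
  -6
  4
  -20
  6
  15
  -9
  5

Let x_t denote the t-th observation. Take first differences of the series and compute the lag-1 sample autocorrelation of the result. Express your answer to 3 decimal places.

First differences Δx: 10, -24, 26, 9, -24, 14
Mean of differences = 1.8333
Numerator Σ(Δx_t−Δx̄)(Δx_{t+1}−Δx̄) = -1161.5278
Denominator Σ(Δx_t−Δx̄)² = 2184.8333
r_1(Δx) = -1161.5278 / 2184.8333 = -0.532

-0.532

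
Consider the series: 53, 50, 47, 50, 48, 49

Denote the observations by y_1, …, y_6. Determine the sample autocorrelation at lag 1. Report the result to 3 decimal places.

Mean ȳ = (53 + 50 + 47 + 50 + 48 + 49)/6 = 49.5000
Deviations from mean: 3.5000, 0.5000, -2.5000, 0.5000, -1.5000, -0.5000
Σ(y_t−ȳ)(y_{t+1}−ȳ) = (1.7500) + (-1.2500) + (-1.2500) + (-0.7500) + (0.7500) = -0.7500
Denominator Σ(y_t−ȳ)² = 21.5000
r_1 = -0.7500 / 21.5000 = -0.035

-0.035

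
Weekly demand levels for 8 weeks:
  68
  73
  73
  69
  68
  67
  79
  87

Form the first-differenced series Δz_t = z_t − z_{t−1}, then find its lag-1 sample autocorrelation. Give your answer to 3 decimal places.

0.328

First differences Δz: 5, 0, -4, -1, -1, 12, 8
Mean of differences = 2.7143
Numerator Σ(Δz_t−Δz̄)(Δz_{t+1}−Δz̄) = 65.3469
Denominator Σ(Δz_t−Δz̄)² = 199.4286
r_1(Δz) = 65.3469 / 199.4286 = 0.328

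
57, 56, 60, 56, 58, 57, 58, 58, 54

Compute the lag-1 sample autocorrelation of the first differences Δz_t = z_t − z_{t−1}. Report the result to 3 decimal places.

First differences Δz: -1, 4, -4, 2, -1, 1, 0, -4
Mean of differences = -0.3750
Numerator Σ(Δz_t−Δz̄)(Δz_{t+1}−Δz̄) = -30.3906
Denominator Σ(Δz_t−Δz̄)² = 53.8750
r_1(Δz) = -30.3906 / 53.8750 = -0.564

-0.564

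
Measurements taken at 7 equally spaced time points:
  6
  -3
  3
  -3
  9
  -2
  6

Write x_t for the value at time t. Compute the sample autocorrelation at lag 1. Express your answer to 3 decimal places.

Mean x̄ = (6 − 3 + 3 − 3 + 9 − 2 + 6)/7 = 2.2857
Deviations from mean: 3.7143, -5.2857, 0.7143, -5.2857, 6.7143, -4.2857, 3.7143
Σ(x_t−x̄)(x_{t+1}−x̄) = (-19.6327) + (-3.7755) + (-3.7755) + (-35.4898) + (-28.7755) + (-15.9184) = -107.3673
Denominator Σ(x_t−x̄)² = 147.4286
r_1 = -107.3673 / 147.4286 = -0.728

-0.728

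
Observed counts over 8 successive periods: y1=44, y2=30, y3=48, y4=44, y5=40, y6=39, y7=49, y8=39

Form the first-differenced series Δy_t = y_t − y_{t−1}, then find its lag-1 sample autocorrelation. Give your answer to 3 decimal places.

-0.535

First differences Δy: -14, 18, -4, -4, -1, 10, -10
Mean of differences = -0.7143
Numerator Σ(Δy_t−Δȳ)(Δy_{t+1}−Δȳ) = -400.9388
Denominator Σ(Δy_t−Δȳ)² = 749.4286
r_1(Δy) = -400.9388 / 749.4286 = -0.535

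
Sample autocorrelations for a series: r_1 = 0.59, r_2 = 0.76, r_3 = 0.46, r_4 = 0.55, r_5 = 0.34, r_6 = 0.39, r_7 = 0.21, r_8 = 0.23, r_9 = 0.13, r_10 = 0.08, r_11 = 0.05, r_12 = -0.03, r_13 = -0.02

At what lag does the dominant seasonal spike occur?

2

The largest autocorrelation is r_2 = 0.76; the remaining lags stay at or below 0.59.
The dominant spike at lag 2 indicates a seasonal period of 2.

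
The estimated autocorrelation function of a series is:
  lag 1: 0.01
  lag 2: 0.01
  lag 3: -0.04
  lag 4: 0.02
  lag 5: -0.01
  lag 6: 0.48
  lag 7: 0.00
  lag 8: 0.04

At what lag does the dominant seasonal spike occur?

6

The largest autocorrelation is r_6 = 0.48; the remaining lags stay at or below 0.04.
The dominant spike at lag 6 indicates a seasonal period of 6.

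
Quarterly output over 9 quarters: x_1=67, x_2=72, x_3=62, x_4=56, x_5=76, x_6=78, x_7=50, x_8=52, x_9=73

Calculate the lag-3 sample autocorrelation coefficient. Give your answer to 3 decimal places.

0.128

Mean x̄ = (67 + 72 + 62 + 56 + 76 + 78 + 50 + 52 + 73)/9 = 65.1111
Σ(x_t−x̄)(x_{t+3}−x̄) = (-17.2099) + (75.0123) + (-40.0988) + (137.6790) + (-142.7654) + (101.6790) = 114.2963
Denominator Σ(x_t−x̄)² = 890.8889
r_3 = 114.2963 / 890.8889 = 0.128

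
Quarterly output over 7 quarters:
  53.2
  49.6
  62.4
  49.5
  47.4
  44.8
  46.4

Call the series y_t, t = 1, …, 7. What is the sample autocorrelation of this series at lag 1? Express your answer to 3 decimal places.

Mean ȳ = (53.2 + 49.6 + 62.4 + 49.5 + 47.4 + 44.8 + 46.4)/7 = 50.4714
Deviations from mean: 2.7286, -0.8714, 11.9286, -0.9714, -3.0714, -5.6714, -4.0714
Numerator Σ_{t=1}^{6}(y_t−ȳ)(y_{t+1}−ȳ) = 19.1335
Denominator Σ(y_t−ȳ)² = 209.6143
r_1 = 19.1335 / 209.6143 = 0.091

0.091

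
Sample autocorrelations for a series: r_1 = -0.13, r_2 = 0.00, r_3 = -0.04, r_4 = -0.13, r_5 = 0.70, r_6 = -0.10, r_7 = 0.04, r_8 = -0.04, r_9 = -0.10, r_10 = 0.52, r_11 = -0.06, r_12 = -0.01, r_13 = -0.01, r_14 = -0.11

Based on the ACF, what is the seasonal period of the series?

5

The largest autocorrelation is r_5 = 0.70, with a weaker echo at lag 10 (0.52); the remaining lags stay at or below 0.04.
The dominant spike at lag 5 indicates a seasonal period of 5.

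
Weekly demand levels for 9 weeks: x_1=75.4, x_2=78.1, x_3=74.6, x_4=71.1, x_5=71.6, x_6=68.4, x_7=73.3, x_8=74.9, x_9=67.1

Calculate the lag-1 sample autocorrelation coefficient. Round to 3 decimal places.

Mean x̄ = (75.4 + 78.1 + 74.6 + 71.1 + 71.6 + 68.4 + 73.3 + 74.9 + 67.1)/9 = 72.7222
Numerator Σ_{t=1}^{8}(x_t−x̄)(x_{t+1}−x̄) = 14.6406
Denominator Σ(x_t−x̄)² = 98.8756
r_1 = 14.6406 / 98.8756 = 0.148

0.148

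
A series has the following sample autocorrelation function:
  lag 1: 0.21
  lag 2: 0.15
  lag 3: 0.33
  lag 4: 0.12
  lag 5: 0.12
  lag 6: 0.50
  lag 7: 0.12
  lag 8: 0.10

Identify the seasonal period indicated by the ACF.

6

The largest autocorrelation is r_6 = 0.50; the remaining lags stay at or below 0.33. The elevated value at lag 1 (0.21), dropping to 0.15 at lag 2, reflects decaying short-term dependence rather than seasonality.
The dominant spike at lag 6 indicates a seasonal period of 6.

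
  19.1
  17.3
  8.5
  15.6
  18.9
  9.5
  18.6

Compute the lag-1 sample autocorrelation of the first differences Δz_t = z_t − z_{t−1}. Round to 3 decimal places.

First differences Δz: -1.8, -8.8, 7.1, 3.3, -9.4, 9.1
Mean of differences = -0.0833
Numerator Σ(Δz_t−Δz̄)(Δz_{t+1}−Δz̄) = -140.4269
Denominator Σ(Δz_t−Δz̄)² = 313.1083
r_1(Δz) = -140.4269 / 313.1083 = -0.448

-0.448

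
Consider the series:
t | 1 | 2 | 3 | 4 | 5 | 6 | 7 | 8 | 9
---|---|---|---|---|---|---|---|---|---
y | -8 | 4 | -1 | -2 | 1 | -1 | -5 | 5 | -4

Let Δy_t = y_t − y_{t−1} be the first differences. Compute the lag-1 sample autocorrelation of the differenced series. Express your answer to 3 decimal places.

First differences Δy: 12, -5, -1, 3, -2, -4, 10, -9
Mean of differences = 0.5000
Numerator Σ(Δy_t−Δȳ)(Δy_{t+1}−Δȳ) = -186.7500
Denominator Σ(Δy_t−Δȳ)² = 378.0000
r_1(Δy) = -186.7500 / 378.0000 = -0.494

-0.494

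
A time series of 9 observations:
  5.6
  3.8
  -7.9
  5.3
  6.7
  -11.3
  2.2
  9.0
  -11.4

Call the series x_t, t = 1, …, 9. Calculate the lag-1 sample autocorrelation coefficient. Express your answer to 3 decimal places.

Mean x̄ = (5.6 + 3.8 − 7.9 + 5.3 + 6.7 − 11.3 + 2.2 + 9.0 − 11.4)/9 = 0.2222
Numerator Σ_{t=1}^{8}(x_t−x̄)(x_{t+1}−x̄) = -200.2527
Denominator Σ(x_t−x̄)² = 524.2356
r_1 = -200.2527 / 524.2356 = -0.382

-0.382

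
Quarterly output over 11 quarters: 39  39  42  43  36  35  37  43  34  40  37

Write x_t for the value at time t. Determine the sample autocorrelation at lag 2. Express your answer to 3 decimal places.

-0.125

Mean x̄ = (39 + 39 + 42 + 43 + 36 + 35 + 37 + 43 + 34 + 40 + 37)/11 = 38.6364
Numerator Σ_{t=1}^{9}(x_t−x̄)(x_{t+2}−x̄) = -12.3554
Denominator Σ(x_t−x̄)² = 98.5455
r_2 = -12.3554 / 98.5455 = -0.125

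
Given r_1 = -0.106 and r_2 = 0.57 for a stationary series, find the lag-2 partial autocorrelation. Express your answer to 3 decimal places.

0.565

φ_{22} = (r_2 − r_1²) / (1 − r_1²)
r_1² = (-0.106)² = 0.011236
Numerator = 0.57 − 0.0112 = 0.5588; denominator = 1 − 0.0112 = 0.9888
φ_{22} = 0.5588 / 0.9888 = 0.565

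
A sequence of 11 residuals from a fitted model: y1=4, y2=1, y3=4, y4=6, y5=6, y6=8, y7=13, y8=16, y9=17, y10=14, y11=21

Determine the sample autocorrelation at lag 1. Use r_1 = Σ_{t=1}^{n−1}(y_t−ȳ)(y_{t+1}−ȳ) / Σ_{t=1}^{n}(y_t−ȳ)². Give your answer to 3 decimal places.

Mean ȳ = (4 + 1 + 4 + 6 + 6 + 8 + 13 + 16 + 17 + 14 + 21)/11 = 10.0000
Numerator Σ_{t=1}^{10}(y_t−ȳ)(y_{t+1}−ȳ) = 282.0000
Denominator Σ(y_t−ȳ)² = 420.0000
r_1 = 282.0000 / 420.0000 = 0.671

0.671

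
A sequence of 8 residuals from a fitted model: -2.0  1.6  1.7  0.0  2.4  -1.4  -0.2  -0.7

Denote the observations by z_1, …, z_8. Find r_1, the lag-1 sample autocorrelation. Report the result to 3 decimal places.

-0.239

Mean z̄ = (-2.0 + 1.6 + 1.7 + 0.0 + 2.4 − 1.4 − 0.2 − 0.7)/8 = 0.1750
Deviations from mean: -2.1750, 1.4250, 1.5250, -0.1750, 2.2250, -1.5750, -0.3750, -0.8750
Σ(z_t−z̄)(z_{t+1}−z̄) = (-3.0994) + (2.1731) + (-0.2669) + (-0.3894) + (-3.5044) + (0.5906) + (0.3281) = -4.1681
Denominator Σ(z_t−z̄)² = 17.4550
r_1 = -4.1681 / 17.4550 = -0.239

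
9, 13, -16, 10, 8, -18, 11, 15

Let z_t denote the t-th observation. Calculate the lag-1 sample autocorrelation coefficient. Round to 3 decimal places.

-0.327

Mean z̄ = (9 + 13 − 16 + 10 + 8 − 18 + 11 + 15)/8 = 4.0000
Deviations from mean: 5.0000, 9.0000, -20.0000, 6.0000, 4.0000, -22.0000, 7.0000, 11.0000
Numerator Σ_{t=1}^{7}(z_t−z̄)(z_{t+1}−z̄) = -396.0000
Denominator Σ(z_t−z̄)² = 1212.0000
r_1 = -396.0000 / 1212.0000 = -0.327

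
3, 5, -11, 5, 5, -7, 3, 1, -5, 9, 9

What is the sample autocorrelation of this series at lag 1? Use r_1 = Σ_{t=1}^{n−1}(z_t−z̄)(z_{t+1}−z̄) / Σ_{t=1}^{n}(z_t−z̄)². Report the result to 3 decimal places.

Mean z̄ = (3 + 5 − 11 + 5 + 5 − 7 + 3 + 1 − 5 + 9 + 9)/11 = 1.5455
Numerator Σ_{t=1}^{10}(z_t−z̄)(z_{t+1}−z̄) = -102.1157
Denominator Σ(z_t−z̄)² = 424.7273
r_1 = -102.1157 / 424.7273 = -0.240

-0.240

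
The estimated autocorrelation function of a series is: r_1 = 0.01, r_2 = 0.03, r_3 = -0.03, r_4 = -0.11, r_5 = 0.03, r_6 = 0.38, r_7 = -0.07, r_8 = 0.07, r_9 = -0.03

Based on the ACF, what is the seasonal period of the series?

The largest autocorrelation is r_6 = 0.38; the remaining lags stay at or below 0.07.
The dominant spike at lag 6 indicates a seasonal period of 6.

6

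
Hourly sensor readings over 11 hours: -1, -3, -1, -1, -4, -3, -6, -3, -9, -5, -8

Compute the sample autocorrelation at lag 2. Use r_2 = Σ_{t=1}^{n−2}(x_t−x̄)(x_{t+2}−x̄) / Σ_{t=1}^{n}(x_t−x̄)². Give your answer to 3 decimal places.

0.592

Mean x̄ = (-1 − 3 − 1 − 1 − 4 − 3 − 6 − 3 − 9 − 5 − 8)/11 = -4.0000
Numerator Σ_{t=1}^{9}(x_t−x̄)(x_{t+2}−x̄) = 45.0000
Denominator Σ(x_t−x̄)² = 76.0000
r_2 = 45.0000 / 76.0000 = 0.592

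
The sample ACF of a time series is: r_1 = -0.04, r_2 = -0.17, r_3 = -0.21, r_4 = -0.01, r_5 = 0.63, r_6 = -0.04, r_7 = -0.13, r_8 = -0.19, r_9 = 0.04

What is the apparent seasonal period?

5

The largest autocorrelation is r_5 = 0.63; the remaining lags stay at or below 0.04.
The dominant spike at lag 5 indicates a seasonal period of 5.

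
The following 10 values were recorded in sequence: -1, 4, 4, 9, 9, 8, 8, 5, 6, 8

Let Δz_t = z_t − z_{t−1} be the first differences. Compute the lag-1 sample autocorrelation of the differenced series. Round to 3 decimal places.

-0.071

First differences Δz: 5, 0, 5, 0, -1, 0, -3, 1, 2
Mean of differences = 1.0000
Numerator Σ(Δz_t−Δz̄)(Δz_{t+1}−Δz̄) = -4.0000
Denominator Σ(Δz_t−Δz̄)² = 56.0000
r_1(Δz) = -4.0000 / 56.0000 = -0.071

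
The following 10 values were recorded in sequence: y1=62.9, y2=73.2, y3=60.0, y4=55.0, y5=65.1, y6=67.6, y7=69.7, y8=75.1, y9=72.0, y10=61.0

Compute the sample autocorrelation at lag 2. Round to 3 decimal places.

Mean ȳ = (62.9 + 73.2 + 60.0 + 55.0 + 65.1 + 67.6 + 69.7 + 75.1 + 72.0 + 61.0)/10 = 66.1600
Numerator Σ_{t=1}^{8}(y_t−ȳ)(y_{t+2}−ȳ) = -84.3612
Denominator Σ(y_t−ȳ)² = 379.0640
r_2 = -84.3612 / 379.0640 = -0.223

-0.223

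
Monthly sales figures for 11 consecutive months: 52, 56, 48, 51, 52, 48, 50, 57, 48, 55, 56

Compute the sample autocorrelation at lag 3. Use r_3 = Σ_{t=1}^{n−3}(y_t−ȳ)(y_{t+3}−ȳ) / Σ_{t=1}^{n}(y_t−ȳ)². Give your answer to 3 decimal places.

Mean ȳ = (52 + 56 + 48 + 51 + 52 + 48 + 50 + 57 + 48 + 55 + 56)/11 = 52.0909
Numerator Σ_{t=1}^{8}(y_t−ȳ)(y_{t+3}−ȳ) = 48.1570
Denominator Σ(y_t−ȳ)² = 118.9091
r_3 = 48.1570 / 118.9091 = 0.405

0.405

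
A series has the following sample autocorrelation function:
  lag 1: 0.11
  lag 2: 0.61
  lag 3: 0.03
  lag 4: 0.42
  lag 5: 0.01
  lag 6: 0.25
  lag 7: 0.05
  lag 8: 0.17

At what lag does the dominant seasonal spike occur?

2

The largest autocorrelation is r_2 = 0.61, with weaker echoes at lags 4 (0.42), 6 (0.25) and 8 (0.17); the remaining lags stay at or below 0.11.
The dominant spike at lag 2 indicates a seasonal period of 2.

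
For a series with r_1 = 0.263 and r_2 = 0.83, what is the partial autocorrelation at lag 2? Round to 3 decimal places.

φ_{22} = (r_2 − r_1²) / (1 − r_1²)
r_1² = (0.263)² = 0.069169
Numerator = 0.83 − 0.0692 = 0.7608; denominator = 1 − 0.0692 = 0.9308
φ_{22} = 0.7608 / 0.9308 = 0.817

0.817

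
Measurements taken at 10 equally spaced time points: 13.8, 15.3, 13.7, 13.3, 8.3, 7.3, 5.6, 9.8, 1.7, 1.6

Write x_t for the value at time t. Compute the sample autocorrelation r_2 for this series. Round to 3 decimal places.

Mean x̄ = (13.8 + 15.3 + 13.7 + 13.3 + 8.3 + 7.3 + 5.6 + 9.8 + 1.7 + 1.6)/10 = 9.0400
Numerator Σ_{t=1}^{8}(x_t−x̄)(x_{t+2}−x̄) = 58.8068
Denominator Σ(x_t−x̄)² = 226.9240
r_2 = 58.8068 / 226.9240 = 0.259

0.259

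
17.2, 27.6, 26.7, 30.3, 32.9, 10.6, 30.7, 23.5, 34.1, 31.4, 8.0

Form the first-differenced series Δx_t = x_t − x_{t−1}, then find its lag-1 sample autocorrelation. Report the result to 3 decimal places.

First differences Δx: 10.4, -0.9, 3.6, 2.6, -22.3, 20.1, -7.2, 10.6, -2.7, -23.4
Mean of differences = -0.9200
Numerator Σ(Δx_t−Δx̄)(Δx_{t+1}−Δx̄) = -693.2804
Denominator Σ(Δx_t−Δx̄)² = 1740.5760
r_1(Δx) = -693.2804 / 1740.5760 = -0.398

-0.398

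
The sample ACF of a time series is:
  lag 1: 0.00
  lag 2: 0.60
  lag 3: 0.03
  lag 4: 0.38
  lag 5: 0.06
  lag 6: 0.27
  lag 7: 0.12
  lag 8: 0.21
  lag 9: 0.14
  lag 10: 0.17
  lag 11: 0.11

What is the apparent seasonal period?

2

The largest autocorrelation is r_2 = 0.60, with weaker echoes at lags 4 (0.38), 6 (0.27), 8 (0.21) and 10 (0.17); the remaining lags stay at or below 0.14.
The dominant spike at lag 2 indicates a seasonal period of 2.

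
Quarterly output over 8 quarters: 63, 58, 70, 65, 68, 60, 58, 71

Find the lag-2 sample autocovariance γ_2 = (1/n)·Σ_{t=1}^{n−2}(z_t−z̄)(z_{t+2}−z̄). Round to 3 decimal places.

-5.613

Mean z̄ = (63 + 58 + 70 + 65 + 68 + 60 + 58 + 71)/8 = 64.1250
Σ_{t=1}^{6}(z_t−z̄)(z_{t+2}−z̄) = -44.9063
γ_2 = -44.9063 / 8 = -5.613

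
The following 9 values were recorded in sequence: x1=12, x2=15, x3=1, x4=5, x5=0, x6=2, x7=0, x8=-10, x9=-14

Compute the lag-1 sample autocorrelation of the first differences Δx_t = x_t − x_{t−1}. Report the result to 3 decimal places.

First differences Δx: 3, -14, 4, -5, 2, -2, -10, -4
Mean of differences = -3.2500
Numerator Σ(Δx_t−Δx̄)(Δx_{t+1}−Δx̄) = -163.8125
Denominator Σ(Δx_t−Δx̄)² = 285.5000
r_1(Δx) = -163.8125 / 285.5000 = -0.574

-0.574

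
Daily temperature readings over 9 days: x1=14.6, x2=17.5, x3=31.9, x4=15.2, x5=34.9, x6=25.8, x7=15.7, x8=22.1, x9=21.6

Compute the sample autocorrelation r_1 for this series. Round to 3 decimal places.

Mean x̄ = (14.6 + 17.5 + 31.9 + 15.2 + 34.9 + 25.8 + 15.7 + 22.1 + 21.6)/9 = 22.1444
Numerator Σ_{t=1}^{8}(x_t−x̄)(x_{t+1}−x̄) = -143.2153
Denominator Σ(x_t−x̄)² = 439.7822
r_1 = -143.2153 / 439.7822 = -0.326

-0.326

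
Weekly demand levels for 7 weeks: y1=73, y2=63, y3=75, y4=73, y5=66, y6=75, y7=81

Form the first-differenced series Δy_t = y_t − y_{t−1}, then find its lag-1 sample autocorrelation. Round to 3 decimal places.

First differences Δy: -10, 12, -2, -7, 9, 6
Mean of differences = 1.3333
Numerator Σ(Δy_t−Δȳ)(Δy_{t+1}−Δȳ) = -156.7778
Denominator Σ(Δy_t−Δȳ)² = 403.3333
r_1(Δy) = -156.7778 / 403.3333 = -0.389

-0.389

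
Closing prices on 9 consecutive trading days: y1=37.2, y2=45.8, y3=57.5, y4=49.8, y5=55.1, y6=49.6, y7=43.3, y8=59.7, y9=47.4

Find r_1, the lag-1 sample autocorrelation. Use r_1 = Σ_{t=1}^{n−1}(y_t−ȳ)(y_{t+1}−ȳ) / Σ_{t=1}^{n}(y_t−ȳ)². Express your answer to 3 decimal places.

-0.159

Mean ȳ = (37.2 + 45.8 + 57.5 + 49.8 + 55.1 + 49.6 + 43.3 + 59.7 + 47.4)/9 = 49.4889
Numerator Σ_{t=1}^{8}(y_t−ȳ)(y_{t+1}−ȳ) = -64.5712
Denominator Σ(y_t−ȳ)² = 407.3289
r_1 = -64.5712 / 407.3289 = -0.159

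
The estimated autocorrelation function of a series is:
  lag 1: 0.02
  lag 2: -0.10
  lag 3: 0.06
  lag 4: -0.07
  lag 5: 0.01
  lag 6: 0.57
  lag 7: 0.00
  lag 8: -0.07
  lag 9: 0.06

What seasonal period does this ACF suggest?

6

The largest autocorrelation is r_6 = 0.57; the remaining lags stay at or below 0.06.
The dominant spike at lag 6 indicates a seasonal period of 6.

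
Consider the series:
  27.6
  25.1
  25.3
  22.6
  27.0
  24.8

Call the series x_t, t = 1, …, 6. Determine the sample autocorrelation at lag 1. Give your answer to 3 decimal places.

Mean x̄ = (27.6 + 25.1 + 25.3 + 22.6 + 27.0 + 24.8)/6 = 25.4000
Σ(x_t−x̄)(x_{t+1}−x̄) = (-0.6600) + (0.0300) + (0.2800) + (-4.4800) + (-0.9600) = -5.7900
Denominator Σ(x_t−x̄)² = 15.7000
r_1 = -5.7900 / 15.7000 = -0.369

-0.369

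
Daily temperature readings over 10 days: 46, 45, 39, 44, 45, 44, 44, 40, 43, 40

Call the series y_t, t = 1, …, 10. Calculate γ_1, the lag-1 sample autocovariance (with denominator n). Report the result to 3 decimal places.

Mean ȳ = (46 + 45 + 39 + 44 + 45 + 44 + 44 + 40 + 43 + 40)/10 = 43.0000
Σ_{t=1}^{9}(y_t−ȳ)(y_{t+1}−ȳ) = -4.0000
γ_1 = -4.0000 / 10 = -0.400

-0.400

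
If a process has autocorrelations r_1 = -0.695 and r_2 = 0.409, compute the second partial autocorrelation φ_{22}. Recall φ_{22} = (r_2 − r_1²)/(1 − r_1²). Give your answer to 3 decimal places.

φ_{22} = (r_2 − r_1²) / (1 − r_1²)
r_1² = (-0.695)² = 0.483025
Numerator = 0.409 − 0.4830 = -0.0740; denominator = 1 − 0.4830 = 0.5170
φ_{22} = -0.0740 / 0.5170 = -0.143

-0.143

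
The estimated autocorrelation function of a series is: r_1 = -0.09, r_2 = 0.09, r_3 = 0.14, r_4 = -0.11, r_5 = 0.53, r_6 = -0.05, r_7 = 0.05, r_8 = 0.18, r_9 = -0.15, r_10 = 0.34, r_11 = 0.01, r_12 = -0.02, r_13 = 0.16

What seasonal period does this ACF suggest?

The largest autocorrelation is r_5 = 0.53, with a weaker echo at lag 10 (0.34); the remaining lags stay at or below 0.18.
The dominant spike at lag 5 indicates a seasonal period of 5.

5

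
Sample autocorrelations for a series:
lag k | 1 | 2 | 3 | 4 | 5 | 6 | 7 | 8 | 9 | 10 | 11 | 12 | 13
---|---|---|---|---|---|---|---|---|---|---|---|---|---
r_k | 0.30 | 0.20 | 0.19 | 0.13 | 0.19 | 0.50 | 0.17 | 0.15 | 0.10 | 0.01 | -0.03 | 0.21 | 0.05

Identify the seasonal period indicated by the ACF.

The largest autocorrelation is r_6 = 0.50; the remaining lags stay at or below 0.30. The elevated value at lag 1 (0.30), dropping to 0.20 at lag 2, reflects decaying short-term dependence rather than seasonality.
The dominant spike at lag 6 indicates a seasonal period of 6.

6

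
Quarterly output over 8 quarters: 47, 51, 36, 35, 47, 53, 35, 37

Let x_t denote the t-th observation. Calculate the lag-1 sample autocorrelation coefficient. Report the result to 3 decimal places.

Mean x̄ = (47 + 51 + 36 + 35 + 47 + 53 + 35 + 37)/8 = 42.6250
Σ(x_t−x̄)(x_{t+1}−x̄) = (36.6406) + (-55.4844) + (50.5156) + (-33.3594) + (45.3906) + (-79.1094) + (42.8906) = 7.4844
Denominator Σ(x_t−x̄)² = 407.8750
r_1 = 7.4844 / 407.8750 = 0.018

0.018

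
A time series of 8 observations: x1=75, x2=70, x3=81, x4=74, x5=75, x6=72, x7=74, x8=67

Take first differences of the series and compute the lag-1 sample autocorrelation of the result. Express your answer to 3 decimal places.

First differences Δx: -5, 11, -7, 1, -3, 2, -7
Mean of differences = -1.1429
Numerator Σ(Δx_t−Δx̄)(Δx_{t+1}−Δx̄) = -158.7347
Denominator Σ(Δx_t−Δx̄)² = 248.8571
r_1(Δx) = -158.7347 / 248.8571 = -0.638

-0.638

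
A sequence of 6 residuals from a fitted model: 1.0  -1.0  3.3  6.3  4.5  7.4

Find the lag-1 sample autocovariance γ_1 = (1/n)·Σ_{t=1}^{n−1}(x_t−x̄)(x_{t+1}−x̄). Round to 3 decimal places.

Mean x̄ = (1.0 − 1.0 + 3.3 + 6.3 + 4.5 + 7.4)/6 = 3.5833
Deviations: -2.5833, -4.5833, -0.2833, 2.7167, 0.9167, 3.8167
Σ_{t=1}^{5}(x_t−x̄)(x_{t+1}−x̄) = 18.3581
γ_1 = 18.3581 / 6 = 3.060

3.060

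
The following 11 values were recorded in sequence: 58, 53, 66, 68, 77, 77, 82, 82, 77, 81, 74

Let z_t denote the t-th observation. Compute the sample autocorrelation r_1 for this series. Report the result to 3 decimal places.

0.690

Mean z̄ = (58 + 53 + 66 + 68 + 77 + 77 + 82 + 82 + 77 + 81 + 74)/11 = 72.2727
Numerator Σ_{t=1}^{10}(z_t−z̄)(z_{t+1}−z̄) = 667.8347
Denominator Σ(z_t−z̄)² = 968.1818
r_1 = 667.8347 / 968.1818 = 0.690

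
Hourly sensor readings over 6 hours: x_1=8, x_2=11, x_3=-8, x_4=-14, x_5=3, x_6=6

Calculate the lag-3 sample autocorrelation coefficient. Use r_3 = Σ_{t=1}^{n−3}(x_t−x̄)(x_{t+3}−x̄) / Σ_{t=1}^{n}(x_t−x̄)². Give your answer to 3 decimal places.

-0.269

Mean x̄ = (8 + 11 − 8 − 14 + 3 + 6)/6 = 1.0000
Deviations from mean: 7.0000, 10.0000, -9.0000, -15.0000, 2.0000, 5.0000
Σ(x_t−x̄)(x_{t+3}−x̄) = (-105.0000) + (20.0000) + (-45.0000) = -130.0000
Denominator Σ(x_t−x̄)² = 484.0000
r_3 = -130.0000 / 484.0000 = -0.269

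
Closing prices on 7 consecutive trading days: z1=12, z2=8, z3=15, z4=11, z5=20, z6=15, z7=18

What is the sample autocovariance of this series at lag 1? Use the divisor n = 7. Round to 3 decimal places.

-0.697

Mean z̄ = (12 + 8 + 15 + 11 + 20 + 15 + 18)/7 = 14.1429
Deviations: -2.1429, -6.1429, 0.8571, -3.1429, 5.8571, 0.8571, 3.8571
Σ_{t=1}^{6}(z_t−z̄)(z_{t+1}−z̄) = -4.8776
γ_1 = -4.8776 / 7 = -0.697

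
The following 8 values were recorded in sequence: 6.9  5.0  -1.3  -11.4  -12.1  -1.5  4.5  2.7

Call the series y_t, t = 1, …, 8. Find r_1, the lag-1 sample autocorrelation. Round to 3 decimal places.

Mean ȳ = (6.9 + 5.0 − 1.3 − 11.4 − 12.1 − 1.5 + 4.5 + 2.7)/8 = -0.9000
Deviations from mean: 7.8000, 5.9000, -0.4000, -10.5000, -11.2000, -0.6000, 5.4000, 3.6000
Numerator Σ_{t=1}^{7}(y_t−ȳ)(y_{t+1}−ȳ) = 188.3800
Denominator Σ(y_t−ȳ)² = 373.9800
r_1 = 188.3800 / 373.9800 = 0.504

0.504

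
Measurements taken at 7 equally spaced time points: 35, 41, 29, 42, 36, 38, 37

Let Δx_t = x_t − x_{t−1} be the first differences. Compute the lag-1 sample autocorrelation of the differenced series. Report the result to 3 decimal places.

-0.820

First differences Δx: 6, -12, 13, -6, 2, -1
Mean of differences = 0.3333
Numerator Σ(Δx_t−Δx̄)(Δx_{t+1}−Δx̄) = -319.1111
Denominator Σ(Δx_t−Δx̄)² = 389.3333
r_1(Δx) = -319.1111 / 389.3333 = -0.820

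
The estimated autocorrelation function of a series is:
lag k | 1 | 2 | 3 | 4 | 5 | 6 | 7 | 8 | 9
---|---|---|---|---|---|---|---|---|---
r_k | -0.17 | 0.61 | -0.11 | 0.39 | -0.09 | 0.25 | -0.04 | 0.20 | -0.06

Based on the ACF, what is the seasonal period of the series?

2

The largest autocorrelation is r_2 = 0.61, with weaker echoes at lags 4 (0.39), 6 (0.25) and 8 (0.20); the remaining lags stay at or below -0.04.
The dominant spike at lag 2 indicates a seasonal period of 2.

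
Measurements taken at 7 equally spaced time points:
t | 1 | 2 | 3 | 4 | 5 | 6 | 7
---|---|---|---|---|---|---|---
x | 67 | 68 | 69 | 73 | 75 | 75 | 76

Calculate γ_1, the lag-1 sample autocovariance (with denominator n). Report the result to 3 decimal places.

7.569

Mean x̄ = (67 + 68 + 69 + 73 + 75 + 75 + 76)/7 = 71.8571
Σ_{t=1}^{6}(x_t−x̄)(x_{t+1}−x̄) = 52.9796
γ_1 = 52.9796 / 7 = 7.569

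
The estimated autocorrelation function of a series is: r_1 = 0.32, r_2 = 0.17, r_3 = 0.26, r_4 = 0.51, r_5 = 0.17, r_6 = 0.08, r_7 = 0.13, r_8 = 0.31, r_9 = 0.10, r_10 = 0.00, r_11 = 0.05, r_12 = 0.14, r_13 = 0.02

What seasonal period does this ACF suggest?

The largest autocorrelation is r_4 = 0.51; the remaining lags stay at or below 0.32. The elevated value at lag 1 (0.32), dropping to 0.17 at lag 2, reflects decaying short-term dependence rather than seasonality.
The dominant spike at lag 4 indicates a seasonal period of 4.

4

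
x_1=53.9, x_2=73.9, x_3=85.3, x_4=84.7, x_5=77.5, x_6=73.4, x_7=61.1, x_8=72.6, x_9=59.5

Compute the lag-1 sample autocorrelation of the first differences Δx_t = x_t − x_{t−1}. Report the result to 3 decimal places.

First differences Δx: 20.0, 11.4, -0.6, -7.2, -4.1, -12.3, 11.5, -13.1
Mean of differences = 0.7000
Numerator Σ(Δx_t−Δx̄)(Δx_{t+1}−Δx̄) = 13.7500
Denominator Σ(Δx_t−Δx̄)² = 1050.2000
r_1(Δx) = 13.7500 / 1050.2000 = 0.013

0.013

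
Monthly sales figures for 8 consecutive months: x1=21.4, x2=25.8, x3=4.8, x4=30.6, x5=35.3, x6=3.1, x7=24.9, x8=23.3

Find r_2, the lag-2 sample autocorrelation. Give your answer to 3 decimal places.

-0.377

Mean x̄ = (21.4 + 25.8 + 4.8 + 30.6 + 35.3 + 3.1 + 24.9 + 23.3)/8 = 21.1500
Deviations from mean: 0.2500, 4.6500, -16.3500, 9.4500, 14.1500, -18.0500, 3.7500, 2.1500
Numerator Σ_{t=1}^{6}(x_t−x̄)(x_{t+2}−x̄) = -347.8150
Denominator Σ(x_t−x̄)² = 923.0200
r_2 = -347.8150 / 923.0200 = -0.377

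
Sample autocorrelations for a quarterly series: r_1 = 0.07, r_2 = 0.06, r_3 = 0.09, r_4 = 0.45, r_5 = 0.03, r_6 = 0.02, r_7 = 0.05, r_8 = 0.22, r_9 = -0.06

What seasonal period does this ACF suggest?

4

The largest autocorrelation is r_4 = 0.45, with a weaker echo at lag 8 (0.22); the remaining lags stay at or below 0.09.
The dominant spike at lag 4 indicates a seasonal period of 4.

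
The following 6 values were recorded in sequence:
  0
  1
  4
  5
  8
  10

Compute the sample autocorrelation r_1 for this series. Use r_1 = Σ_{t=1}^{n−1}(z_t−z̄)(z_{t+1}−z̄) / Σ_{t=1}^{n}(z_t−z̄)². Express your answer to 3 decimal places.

0.507

Mean z̄ = (0 + 1 + 4 + 5 + 8 + 10)/6 = 4.6667
Σ(z_t−z̄)(z_{t+1}−z̄) = (17.1111) + (2.4444) + (-0.2222) + (1.1111) + (17.7778) = 38.2222
Denominator Σ(z_t−z̄)² = 75.3333
r_1 = 38.2222 / 75.3333 = 0.507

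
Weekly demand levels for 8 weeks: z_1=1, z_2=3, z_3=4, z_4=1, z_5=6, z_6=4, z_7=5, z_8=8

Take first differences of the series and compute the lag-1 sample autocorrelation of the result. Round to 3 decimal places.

-0.609

First differences Δz: 2, 1, -3, 5, -2, 1, 3
Mean of differences = 1.0000
Numerator Σ(Δz_t−Δz̄)(Δz_{t+1}−Δz̄) = -28.0000
Denominator Σ(Δz_t−Δz̄)² = 46.0000
r_1(Δz) = -28.0000 / 46.0000 = -0.609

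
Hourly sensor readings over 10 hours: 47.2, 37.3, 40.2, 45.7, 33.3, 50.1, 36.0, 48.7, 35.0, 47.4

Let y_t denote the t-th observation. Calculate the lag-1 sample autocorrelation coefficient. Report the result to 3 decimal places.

-0.813

Mean ȳ = (47.2 + 37.3 + 40.2 + 45.7 + 33.3 + 50.1 + 36.0 + 48.7 + 35.0 + 47.4)/10 = 42.0900
Numerator Σ_{t=1}^{9}(y_t−ȳ)(y_{t+1}−ȳ) = -297.9351
Denominator Σ(y_t−ȳ)² = 366.3290
r_1 = -297.9351 / 366.3290 = -0.813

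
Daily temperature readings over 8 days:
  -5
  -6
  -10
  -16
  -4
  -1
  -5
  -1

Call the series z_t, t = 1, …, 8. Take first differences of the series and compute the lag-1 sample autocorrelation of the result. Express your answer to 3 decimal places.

First differences Δz: -1, -4, -6, 12, 3, -4, 4
Mean of differences = 0.5714
Numerator Σ(Δz_t−Δz̄)(Δz_{t+1}−Δz̄) = -36.8980
Denominator Σ(Δz_t−Δz̄)² = 235.7143
r_1(Δz) = -36.8980 / 235.7143 = -0.157

-0.157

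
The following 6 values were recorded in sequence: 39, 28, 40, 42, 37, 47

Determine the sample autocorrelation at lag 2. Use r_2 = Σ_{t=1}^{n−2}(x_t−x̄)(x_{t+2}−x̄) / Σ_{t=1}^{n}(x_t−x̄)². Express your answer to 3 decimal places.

Mean x̄ = (39 + 28 + 40 + 42 + 37 + 47)/6 = 38.8333
Deviations from mean: 0.1667, -10.8333, 1.1667, 3.1667, -1.8333, 8.1667
Numerator Σ_{t=1}^{4}(x_t−x̄)(x_{t+2}−x̄) = -10.3889
Denominator Σ(x_t−x̄)² = 198.8333
r_2 = -10.3889 / 198.8333 = -0.052

-0.052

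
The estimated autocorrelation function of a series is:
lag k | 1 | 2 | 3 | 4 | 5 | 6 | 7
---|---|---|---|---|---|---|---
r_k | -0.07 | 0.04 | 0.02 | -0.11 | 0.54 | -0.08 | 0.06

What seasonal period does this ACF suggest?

The largest autocorrelation is r_5 = 0.54; the remaining lags stay at or below 0.06.
The dominant spike at lag 5 indicates a seasonal period of 5.

5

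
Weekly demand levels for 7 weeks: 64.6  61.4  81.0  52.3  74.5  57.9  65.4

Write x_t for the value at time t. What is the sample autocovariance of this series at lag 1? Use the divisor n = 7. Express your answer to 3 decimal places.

-64.431

Mean x̄ = (64.6 + 61.4 + 81.0 + 52.3 + 74.5 + 57.9 + 65.4)/7 = 65.3000
Σ_{t=1}^{6}(x_t−x̄)(x_{t+1}−x̄) = -451.0200
γ_1 = -451.0200 / 7 = -64.431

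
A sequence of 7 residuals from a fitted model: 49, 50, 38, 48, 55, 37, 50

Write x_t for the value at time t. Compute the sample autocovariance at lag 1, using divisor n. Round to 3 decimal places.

-19.155

Mean x̄ = (49 + 50 + 38 + 48 + 55 + 37 + 50)/7 = 46.7143
Σ_{t=1}^{6}(x_t−x̄)(x_{t+1}−x̄) = -134.0816
γ_1 = -134.0816 / 7 = -19.155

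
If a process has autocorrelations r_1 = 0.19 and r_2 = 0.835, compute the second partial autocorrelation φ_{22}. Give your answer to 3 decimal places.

φ_{22} = (r_2 − r_1²) / (1 − r_1²)
r_1² = (0.19)² = 0.0361
Numerator = 0.835 − 0.0361 = 0.7989; denominator = 1 − 0.0361 = 0.9639
φ_{22} = 0.7989 / 0.9639 = 0.829

0.829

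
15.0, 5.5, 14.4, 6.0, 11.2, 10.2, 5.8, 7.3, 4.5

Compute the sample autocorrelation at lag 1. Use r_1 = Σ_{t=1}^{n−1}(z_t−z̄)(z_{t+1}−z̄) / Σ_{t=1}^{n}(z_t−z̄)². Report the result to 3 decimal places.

-0.406

Mean z̄ = (15.0 + 5.5 + 14.4 + 6.0 + 11.2 + 10.2 + 5.8 + 7.3 + 4.5)/9 = 8.8778
Numerator Σ_{t=1}^{8}(z_t−z̄)(z_{t+1}−z̄) = -51.1427
Denominator Σ(z_t−z̄)² = 125.9356
r_1 = -51.1427 / 125.9356 = -0.406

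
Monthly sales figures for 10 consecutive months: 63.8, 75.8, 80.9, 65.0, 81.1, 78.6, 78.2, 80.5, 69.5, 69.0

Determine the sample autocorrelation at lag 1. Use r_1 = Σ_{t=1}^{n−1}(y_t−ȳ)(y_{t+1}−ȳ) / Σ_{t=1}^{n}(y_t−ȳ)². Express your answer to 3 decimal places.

Mean ȳ = (63.8 + 75.8 + 80.9 + 65.0 + 81.1 + 78.6 + 78.2 + 80.5 + 69.5 + 69.0)/10 = 74.2400
Numerator Σ_{t=1}^{9}(y_t−ȳ)(y_{t+1}−ȳ) = -63.6916
Denominator Σ(y_t−ȳ)² = 412.0240
r_1 = -63.6916 / 412.0240 = -0.155

-0.155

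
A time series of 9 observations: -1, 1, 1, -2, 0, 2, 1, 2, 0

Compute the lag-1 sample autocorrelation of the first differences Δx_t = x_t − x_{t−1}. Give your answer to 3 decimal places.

First differences Δx: 2, 0, -3, 2, 2, -1, 1, -2
Mean of differences = 0.1250
Numerator Σ(Δx_t−Δx̄)(Δx_{t+1}−Δx̄) = -7.1406
Denominator Σ(Δx_t−Δx̄)² = 26.8750
r_1(Δx) = -7.1406 / 26.8750 = -0.266

-0.266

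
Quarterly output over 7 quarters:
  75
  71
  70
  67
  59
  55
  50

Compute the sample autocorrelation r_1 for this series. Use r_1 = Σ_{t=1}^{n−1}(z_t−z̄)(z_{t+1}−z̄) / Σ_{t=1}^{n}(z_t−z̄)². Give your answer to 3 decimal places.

0.567

Mean z̄ = (75 + 71 + 70 + 67 + 59 + 55 + 50)/7 = 63.8571
Numerator Σ_{t=1}^{6}(z_t−z̄)(z_{t+1}−z̄) = 293.2653
Denominator Σ(z_t−z̄)² = 516.8571
r_1 = 293.2653 / 516.8571 = 0.567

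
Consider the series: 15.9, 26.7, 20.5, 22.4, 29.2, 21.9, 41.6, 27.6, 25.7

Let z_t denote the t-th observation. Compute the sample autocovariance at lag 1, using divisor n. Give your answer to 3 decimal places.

Mean z̄ = (15.9 + 26.7 + 20.5 + 22.4 + 29.2 + 21.9 + 41.6 + 27.6 + 25.7)/9 = 25.7222
Σ_{t=1}^{8}(z_t−z̄)(z_{t+1}−z̄) = -53.1227
γ_1 = -53.1227 / 9 = -5.903

-5.903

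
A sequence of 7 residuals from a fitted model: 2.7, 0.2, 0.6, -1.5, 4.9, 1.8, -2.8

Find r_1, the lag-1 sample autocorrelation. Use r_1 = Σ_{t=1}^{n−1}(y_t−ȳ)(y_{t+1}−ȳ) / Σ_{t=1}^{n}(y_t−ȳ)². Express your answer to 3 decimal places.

-0.239

Mean ȳ = (2.7 + 0.2 + 0.6 − 1.5 + 4.9 + 1.8 − 2.8)/7 = 0.8429
Σ(y_t−ȳ)(y_{t+1}−ȳ) = (-1.1939) + (0.1561) + (0.5690) + (-9.5053) + (3.8833) + (-3.4867) = -9.5776
Denominator Σ(y_t−ȳ)² = 40.0571
r_1 = -9.5776 / 40.0571 = -0.239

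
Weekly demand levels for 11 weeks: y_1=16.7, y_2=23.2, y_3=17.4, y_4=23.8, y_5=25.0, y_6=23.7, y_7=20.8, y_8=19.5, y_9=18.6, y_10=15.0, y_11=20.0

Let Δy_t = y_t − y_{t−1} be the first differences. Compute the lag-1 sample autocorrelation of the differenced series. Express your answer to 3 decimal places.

First differences Δy: 6.5, -5.8, 6.4, 1.2, -1.3, -2.9, -1.3, -0.9, -3.6, 5.0
Mean of differences = 0.3300
Numerator Σ(Δy_t−Δȳ)(Δy_{t+1}−Δȳ) = -72.1529
Denominator Σ(Δy_t−Δȳ)² = 167.7610
r_1(Δy) = -72.1529 / 167.7610 = -0.430

-0.430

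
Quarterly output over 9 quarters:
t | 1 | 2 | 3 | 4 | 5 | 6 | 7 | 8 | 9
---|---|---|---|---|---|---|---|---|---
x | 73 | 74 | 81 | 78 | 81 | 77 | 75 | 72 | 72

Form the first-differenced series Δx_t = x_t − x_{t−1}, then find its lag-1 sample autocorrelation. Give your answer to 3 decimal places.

First differences Δx: 1, 7, -3, 3, -4, -2, -3, 0
Mean of differences = -0.1250
Numerator Σ(Δx_t−Δx̄)(Δx_{t+1}−Δx̄) = -21.2656
Denominator Σ(Δx_t−Δx̄)² = 96.8750
r_1(Δx) = -21.2656 / 96.8750 = -0.220

-0.220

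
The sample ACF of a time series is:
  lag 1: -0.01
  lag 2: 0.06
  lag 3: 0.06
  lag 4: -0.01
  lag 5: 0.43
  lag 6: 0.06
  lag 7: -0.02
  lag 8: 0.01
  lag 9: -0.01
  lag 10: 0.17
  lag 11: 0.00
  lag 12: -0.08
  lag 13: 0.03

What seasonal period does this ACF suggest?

The largest autocorrelation is r_5 = 0.43, with a weaker echo at lag 10 (0.17); the remaining lags stay at or below 0.06.
The dominant spike at lag 5 indicates a seasonal period of 5.

5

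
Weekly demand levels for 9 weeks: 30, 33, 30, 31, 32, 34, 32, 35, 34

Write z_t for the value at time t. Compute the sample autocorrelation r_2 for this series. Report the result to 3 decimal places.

Mean z̄ = (30 + 33 + 30 + 31 + 32 + 34 + 32 + 35 + 34)/9 = 32.3333
Σ(z_t−z̄)(z_{t+2}−z̄) = (5.4444) + (-0.8889) + (0.7778) + (-2.2222) + (0.1111) + (4.4444) + (-0.5556) = 7.1111
Denominator Σ(z_t−z̄)² = 26.0000
r_2 = 7.1111 / 26.0000 = 0.274

0.274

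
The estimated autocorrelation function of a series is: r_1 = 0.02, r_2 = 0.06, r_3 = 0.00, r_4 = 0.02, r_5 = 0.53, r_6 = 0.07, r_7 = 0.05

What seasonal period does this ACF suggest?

The largest autocorrelation is r_5 = 0.53; the remaining lags stay at or below 0.07.
The dominant spike at lag 5 indicates a seasonal period of 5.

5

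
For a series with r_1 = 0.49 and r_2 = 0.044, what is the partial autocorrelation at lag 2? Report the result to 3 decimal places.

-0.258

φ_{22} = (r_2 − r_1²) / (1 − r_1²)
r_1² = (0.49)² = 0.2401
Numerator = 0.044 − 0.2401 = -0.1961; denominator = 1 − 0.2401 = 0.7599
φ_{22} = -0.1961 / 0.7599 = -0.258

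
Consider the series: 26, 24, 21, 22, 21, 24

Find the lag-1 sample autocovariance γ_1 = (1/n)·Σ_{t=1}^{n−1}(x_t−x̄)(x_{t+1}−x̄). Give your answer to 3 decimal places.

Mean x̄ = (26 + 24 + 21 + 22 + 21 + 24)/6 = 23.0000
Σ_{t=1}^{5}(x_t−x̄)(x_{t+1}−x̄) = 3.0000
γ_1 = 3.0000 / 6 = 0.500

0.500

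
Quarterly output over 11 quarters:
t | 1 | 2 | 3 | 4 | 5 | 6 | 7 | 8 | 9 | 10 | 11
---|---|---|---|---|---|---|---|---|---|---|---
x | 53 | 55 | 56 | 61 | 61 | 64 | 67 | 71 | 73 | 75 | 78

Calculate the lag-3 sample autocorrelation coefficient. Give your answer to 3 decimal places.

0.212

Mean x̄ = (53 + 55 + 56 + 61 + 61 + 64 + 67 + 71 + 73 + 75 + 78)/11 = 64.9091
Numerator Σ_{t=1}^{8}(x_t−x̄)(x_{t+3}−x̄) = 154.8843
Denominator Σ(x_t−x̄)² = 730.9091
r_3 = 154.8843 / 730.9091 = 0.212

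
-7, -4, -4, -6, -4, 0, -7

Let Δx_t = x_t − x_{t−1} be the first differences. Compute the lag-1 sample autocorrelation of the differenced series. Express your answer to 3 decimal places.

First differences Δx: 3, 0, -2, 2, 4, -7
Mean of differences = 0.0000
Numerator Σ(Δx_t−Δx̄)(Δx_{t+1}−Δx̄) = -24.0000
Denominator Σ(Δx_t−Δx̄)² = 82.0000
r_1(Δx) = -24.0000 / 82.0000 = -0.293

-0.293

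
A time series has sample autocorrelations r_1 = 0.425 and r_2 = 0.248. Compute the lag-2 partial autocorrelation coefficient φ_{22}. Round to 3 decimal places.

φ_{22} = (r_2 − r_1²) / (1 − r_1²)
r_1² = (0.425)² = 0.180625
Numerator = 0.248 − 0.1806 = 0.0674; denominator = 1 − 0.1806 = 0.8194
φ_{22} = 0.0674 / 0.8194 = 0.082

0.082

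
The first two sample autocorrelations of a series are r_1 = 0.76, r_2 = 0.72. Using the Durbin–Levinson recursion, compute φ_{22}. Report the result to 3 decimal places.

φ_{22} = (r_2 − r_1²) / (1 − r_1²)
r_1² = (0.76)² = 0.5776
Numerator = 0.72 − 0.5776 = 0.1424; denominator = 1 − 0.5776 = 0.4224
φ_{22} = 0.1424 / 0.4224 = 0.337

0.337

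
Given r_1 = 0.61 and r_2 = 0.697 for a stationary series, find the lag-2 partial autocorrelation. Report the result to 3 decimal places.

0.517

φ_{22} = (r_2 − r_1²) / (1 − r_1²)
r_1² = (0.61)² = 0.3721
Numerator = 0.697 − 0.3721 = 0.3249; denominator = 1 − 0.3721 = 0.6279
φ_{22} = 0.3249 / 0.6279 = 0.517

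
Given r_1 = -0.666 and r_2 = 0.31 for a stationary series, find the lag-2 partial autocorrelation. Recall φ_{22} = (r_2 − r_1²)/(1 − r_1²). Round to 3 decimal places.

φ_{22} = (r_2 − r_1²) / (1 − r_1²)
r_1² = (-0.666)² = 0.443556
Numerator = 0.31 − 0.4436 = -0.1336; denominator = 1 − 0.4436 = 0.5564
φ_{22} = -0.1336 / 0.5564 = -0.240

-0.240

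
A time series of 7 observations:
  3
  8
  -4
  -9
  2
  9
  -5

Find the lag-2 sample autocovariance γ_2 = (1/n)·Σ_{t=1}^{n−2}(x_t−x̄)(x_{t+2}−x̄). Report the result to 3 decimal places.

Mean x̄ = (3 + 8 − 4 − 9 + 2 + 9 − 5)/7 = 0.5714
Deviations: 2.4286, 7.4286, -4.5714, -9.5714, 1.4286, 8.4286, -5.5714
Σ_{t=1}^{5}(x_t−x̄)(x_{t+2}−x̄) = -177.3673
γ_2 = -177.3673 / 7 = -25.338

-25.338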